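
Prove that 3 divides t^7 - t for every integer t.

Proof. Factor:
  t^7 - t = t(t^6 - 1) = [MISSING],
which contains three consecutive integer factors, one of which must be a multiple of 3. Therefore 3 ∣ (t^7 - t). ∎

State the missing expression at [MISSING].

t^6 - 1 = (t^2 - 1)(t^4 + t^2 + 1), and t^2 - 1 = (t-1)(t+1).
So t(t^6 - 1) = (t - 1)t(t + 1)(t^4 + t^2 + 1).

(t - 1)t(t + 1)(t^4 + t^2 + 1)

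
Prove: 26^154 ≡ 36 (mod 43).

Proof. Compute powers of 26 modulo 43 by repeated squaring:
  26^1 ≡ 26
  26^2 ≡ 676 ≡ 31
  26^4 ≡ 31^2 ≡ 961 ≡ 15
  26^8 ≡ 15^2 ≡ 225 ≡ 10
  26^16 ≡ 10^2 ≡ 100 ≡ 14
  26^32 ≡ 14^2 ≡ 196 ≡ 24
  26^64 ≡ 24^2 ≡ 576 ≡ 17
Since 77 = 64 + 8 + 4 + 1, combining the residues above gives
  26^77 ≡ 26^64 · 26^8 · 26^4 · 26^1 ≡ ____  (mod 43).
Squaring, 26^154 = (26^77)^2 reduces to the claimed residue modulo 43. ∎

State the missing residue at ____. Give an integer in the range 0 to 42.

37

26^64 · 26^8 · 26^4 · 26^1 ≡ 17 · 10 · 15 · 26 = 66300.
66300 mod 43 = 37, so 26^77 ≡ 37 (mod 43).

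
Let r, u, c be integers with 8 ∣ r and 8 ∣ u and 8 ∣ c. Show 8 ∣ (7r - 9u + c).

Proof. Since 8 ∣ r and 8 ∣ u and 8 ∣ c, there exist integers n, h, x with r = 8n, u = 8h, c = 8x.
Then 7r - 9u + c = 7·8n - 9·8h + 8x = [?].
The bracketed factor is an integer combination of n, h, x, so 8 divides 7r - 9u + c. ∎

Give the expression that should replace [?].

8(-9h + 7n + x)

Each term has a factor of 8: 7·8n - 9·8h + 8x = 8·(-9h + 7n + x).
Since -9h + 7n + x is an integer, 8 ∣ (7r - 9u + c).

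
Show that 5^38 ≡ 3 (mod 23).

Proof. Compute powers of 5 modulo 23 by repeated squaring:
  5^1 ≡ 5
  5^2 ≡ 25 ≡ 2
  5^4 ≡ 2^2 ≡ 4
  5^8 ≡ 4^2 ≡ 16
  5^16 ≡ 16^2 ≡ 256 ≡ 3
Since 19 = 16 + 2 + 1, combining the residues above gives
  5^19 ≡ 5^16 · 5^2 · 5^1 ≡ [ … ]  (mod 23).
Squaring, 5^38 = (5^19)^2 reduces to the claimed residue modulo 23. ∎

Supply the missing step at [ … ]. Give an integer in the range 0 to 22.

7

Multiply the listed residues: 3 · 2 · 5 = 6 → 30.
Reducing modulo 23: 30 = 1·23 + 7, so 5^19 ≡ 7.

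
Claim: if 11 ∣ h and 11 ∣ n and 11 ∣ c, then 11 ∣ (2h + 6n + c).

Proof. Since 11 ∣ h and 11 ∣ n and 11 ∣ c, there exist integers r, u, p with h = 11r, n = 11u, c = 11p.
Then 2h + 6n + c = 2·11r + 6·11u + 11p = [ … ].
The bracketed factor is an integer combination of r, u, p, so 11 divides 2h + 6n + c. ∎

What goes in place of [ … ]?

Each term has a factor of 11: 2·11r + 6·11u + 11p = 11·(p + 2r + 6u).
Since p + 2r + 6u is an integer, 11 ∣ (2h + 6n + c).

11(p + 2r + 6u)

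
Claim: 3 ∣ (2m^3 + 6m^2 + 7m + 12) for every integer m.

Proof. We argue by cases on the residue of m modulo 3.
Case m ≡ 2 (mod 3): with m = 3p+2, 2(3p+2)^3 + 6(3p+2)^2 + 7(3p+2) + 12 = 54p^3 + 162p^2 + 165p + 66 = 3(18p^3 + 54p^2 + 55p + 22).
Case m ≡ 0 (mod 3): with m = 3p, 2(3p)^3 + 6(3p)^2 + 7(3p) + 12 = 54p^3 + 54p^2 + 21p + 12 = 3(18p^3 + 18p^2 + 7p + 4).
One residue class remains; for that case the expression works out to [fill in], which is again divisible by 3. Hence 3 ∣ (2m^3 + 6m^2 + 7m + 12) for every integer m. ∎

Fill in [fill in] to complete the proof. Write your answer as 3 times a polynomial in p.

3(18p^3 + 36p^2 + 25p + 9)

Only m ≡ 1 (mod 3) is unaccounted for. Put m = 3p+1:
2(3p+1)^3 + 6(3p+1)^2 + 7(3p+1) + 12 expands to 54p^3 + 108p^2 + 75p + 27,
and factoring out 3 leaves 3(18p^3 + 36p^2 + 25p + 9).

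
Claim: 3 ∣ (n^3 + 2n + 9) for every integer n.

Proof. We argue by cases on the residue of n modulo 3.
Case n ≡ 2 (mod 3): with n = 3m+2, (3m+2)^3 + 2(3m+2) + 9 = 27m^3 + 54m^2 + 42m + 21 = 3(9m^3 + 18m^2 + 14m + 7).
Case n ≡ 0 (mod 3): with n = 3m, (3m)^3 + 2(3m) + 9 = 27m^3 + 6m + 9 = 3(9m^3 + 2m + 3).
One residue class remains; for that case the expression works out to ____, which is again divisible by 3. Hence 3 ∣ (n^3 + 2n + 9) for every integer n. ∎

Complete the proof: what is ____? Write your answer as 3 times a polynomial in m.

3(9m^3 + 9m^2 + 5m + 4)

The residues treated are {2, 0}, so the missing case is n ≡ 1 (mod 3); write n = 3m+1.
Then (3m+1)^3 + 2(3m+1) + 9 = 27m^3 + 27m^2 + 15m + 12 = 3(9m^3 + 9m^2 + 5m + 4).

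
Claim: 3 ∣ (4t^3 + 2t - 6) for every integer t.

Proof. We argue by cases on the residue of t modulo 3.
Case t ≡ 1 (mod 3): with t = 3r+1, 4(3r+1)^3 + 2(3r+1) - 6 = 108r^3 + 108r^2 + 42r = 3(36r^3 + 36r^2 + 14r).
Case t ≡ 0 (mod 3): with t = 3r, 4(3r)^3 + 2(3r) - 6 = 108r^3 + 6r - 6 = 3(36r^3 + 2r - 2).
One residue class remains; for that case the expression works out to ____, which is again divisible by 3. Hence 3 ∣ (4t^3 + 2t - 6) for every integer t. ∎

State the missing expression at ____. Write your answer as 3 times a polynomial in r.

3(36r^3 + 72r^2 + 50r + 10)

The residues treated are {1, 0}, so the missing case is t ≡ 2 (mod 3); write t = 3r+2.
Then 4(3r+2)^3 + 2(3r+2) - 6 = 108r^3 + 216r^2 + 150r + 30 = 3(36r^3 + 72r^2 + 50r + 10).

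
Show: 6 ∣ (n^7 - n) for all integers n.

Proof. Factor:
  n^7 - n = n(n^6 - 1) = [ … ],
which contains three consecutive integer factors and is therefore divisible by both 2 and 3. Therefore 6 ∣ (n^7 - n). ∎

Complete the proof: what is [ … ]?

n^6 - 1 = (n^2 - 1)(n^4 + n^2 + 1), and n^2 - 1 = (n-1)(n+1).
So n(n^6 - 1) = (n - 1)n(n + 1)(n^4 + n^2 + 1).

(n - 1)n(n + 1)(n^4 + n^2 + 1)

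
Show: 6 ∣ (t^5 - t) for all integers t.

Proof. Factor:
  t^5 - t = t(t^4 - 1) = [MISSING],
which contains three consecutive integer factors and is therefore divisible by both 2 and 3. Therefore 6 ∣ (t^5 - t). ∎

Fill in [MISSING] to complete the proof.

(t - 1)t(t + 1)(t^2 + 1)

t^4 - 1 = (t^2 - 1)(t^2 + 1), and t^2 - 1 = (t-1)(t+1).
So t(t^4 - 1) = (t - 1)t(t + 1)(t^2 + 1).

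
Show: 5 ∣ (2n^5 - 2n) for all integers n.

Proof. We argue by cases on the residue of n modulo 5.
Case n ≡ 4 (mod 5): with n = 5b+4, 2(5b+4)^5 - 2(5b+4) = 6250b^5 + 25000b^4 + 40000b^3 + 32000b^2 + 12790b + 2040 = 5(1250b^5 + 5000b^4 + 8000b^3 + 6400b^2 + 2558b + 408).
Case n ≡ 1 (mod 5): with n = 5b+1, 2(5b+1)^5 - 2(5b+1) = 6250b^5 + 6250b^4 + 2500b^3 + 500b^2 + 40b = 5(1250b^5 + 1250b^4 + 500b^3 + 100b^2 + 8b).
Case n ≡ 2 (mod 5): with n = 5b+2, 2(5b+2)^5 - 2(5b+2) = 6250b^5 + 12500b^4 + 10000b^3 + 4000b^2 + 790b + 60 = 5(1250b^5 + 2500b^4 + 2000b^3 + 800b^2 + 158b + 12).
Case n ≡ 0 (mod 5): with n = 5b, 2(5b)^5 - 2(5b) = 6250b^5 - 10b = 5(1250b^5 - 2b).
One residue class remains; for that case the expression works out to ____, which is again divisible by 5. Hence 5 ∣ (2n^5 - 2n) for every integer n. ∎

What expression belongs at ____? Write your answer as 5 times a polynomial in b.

Only n ≡ 3 (mod 5) is unaccounted for. Put n = 5b+3:
2(5b+3)^5 - 2(5b+3) expands to 6250b^5 + 18750b^4 + 22500b^3 + 13500b^2 + 4040b + 480,
and factoring out 5 leaves 5(1250b^5 + 3750b^4 + 4500b^3 + 2700b^2 + 808b + 96).

5(1250b^5 + 3750b^4 + 4500b^3 + 2700b^2 + 808b + 96)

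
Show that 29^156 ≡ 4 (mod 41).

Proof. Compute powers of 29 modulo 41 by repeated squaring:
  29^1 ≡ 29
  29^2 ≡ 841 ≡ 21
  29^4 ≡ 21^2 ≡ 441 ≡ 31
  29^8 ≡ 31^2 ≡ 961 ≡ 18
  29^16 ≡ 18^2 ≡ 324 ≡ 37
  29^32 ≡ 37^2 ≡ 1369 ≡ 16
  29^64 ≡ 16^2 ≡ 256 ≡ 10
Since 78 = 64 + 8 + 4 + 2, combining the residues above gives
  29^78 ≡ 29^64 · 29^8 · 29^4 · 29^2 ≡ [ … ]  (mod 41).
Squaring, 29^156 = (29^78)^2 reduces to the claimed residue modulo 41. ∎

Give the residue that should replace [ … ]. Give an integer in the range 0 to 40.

29^64 · 29^8 · 29^4 · 29^2 ≡ 10 · 18 · 31 · 21 = 117180.
117180 mod 41 = 2, so 29^78 ≡ 2 (mod 41).

2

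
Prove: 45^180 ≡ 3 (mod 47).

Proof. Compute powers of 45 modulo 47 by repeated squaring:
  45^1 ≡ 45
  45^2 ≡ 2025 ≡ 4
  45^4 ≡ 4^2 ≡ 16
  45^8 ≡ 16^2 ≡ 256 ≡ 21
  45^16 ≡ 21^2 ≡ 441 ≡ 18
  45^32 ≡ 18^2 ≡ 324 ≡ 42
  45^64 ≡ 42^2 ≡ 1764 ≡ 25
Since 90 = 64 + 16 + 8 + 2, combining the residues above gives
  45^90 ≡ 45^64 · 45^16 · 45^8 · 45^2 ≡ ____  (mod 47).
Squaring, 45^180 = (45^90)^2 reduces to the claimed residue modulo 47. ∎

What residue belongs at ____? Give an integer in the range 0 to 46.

Multiply the listed residues: 25 · 18 · 21 · 4 = 450 → 9450 → 37800.
Reducing modulo 47: 37800 = 804·47 + 12, so 45^90 ≡ 12.

12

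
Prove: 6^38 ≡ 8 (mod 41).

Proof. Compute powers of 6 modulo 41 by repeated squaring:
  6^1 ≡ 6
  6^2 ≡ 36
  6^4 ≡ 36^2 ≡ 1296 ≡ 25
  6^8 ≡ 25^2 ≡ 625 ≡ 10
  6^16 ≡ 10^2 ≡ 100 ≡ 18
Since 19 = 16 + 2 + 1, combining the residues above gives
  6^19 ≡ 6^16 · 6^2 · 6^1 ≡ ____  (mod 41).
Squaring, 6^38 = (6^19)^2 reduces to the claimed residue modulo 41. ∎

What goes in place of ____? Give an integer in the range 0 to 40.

34

Multiply the listed residues: 18 · 36 · 6 = 648 → 3888.
Reducing modulo 41: 3888 = 94·41 + 34, so 6^19 ≡ 34.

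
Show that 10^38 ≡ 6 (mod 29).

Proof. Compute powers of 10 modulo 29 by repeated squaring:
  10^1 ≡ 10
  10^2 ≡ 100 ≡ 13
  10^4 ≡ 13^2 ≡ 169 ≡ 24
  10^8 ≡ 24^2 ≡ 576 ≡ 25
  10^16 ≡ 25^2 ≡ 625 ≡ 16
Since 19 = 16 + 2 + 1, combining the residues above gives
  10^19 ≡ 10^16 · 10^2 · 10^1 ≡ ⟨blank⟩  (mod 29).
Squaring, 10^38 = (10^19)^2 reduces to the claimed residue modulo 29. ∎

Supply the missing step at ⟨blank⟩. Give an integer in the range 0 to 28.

21

Multiply the listed residues: 16 · 13 · 10 = 208 → 2080.
Reducing modulo 29: 2080 = 71·29 + 21, so 10^19 ≡ 21.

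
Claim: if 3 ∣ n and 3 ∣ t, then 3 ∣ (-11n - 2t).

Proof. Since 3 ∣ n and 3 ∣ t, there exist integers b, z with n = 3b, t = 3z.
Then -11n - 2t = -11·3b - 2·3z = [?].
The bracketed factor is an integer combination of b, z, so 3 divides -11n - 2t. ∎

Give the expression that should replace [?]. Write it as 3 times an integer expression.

3(-11b - 2z)

Pull the common 3 out of every term: -11·3b - 2·3z = 3(-11b - 2z).
-11b - 2z is an integer, which exhibits the divisibility.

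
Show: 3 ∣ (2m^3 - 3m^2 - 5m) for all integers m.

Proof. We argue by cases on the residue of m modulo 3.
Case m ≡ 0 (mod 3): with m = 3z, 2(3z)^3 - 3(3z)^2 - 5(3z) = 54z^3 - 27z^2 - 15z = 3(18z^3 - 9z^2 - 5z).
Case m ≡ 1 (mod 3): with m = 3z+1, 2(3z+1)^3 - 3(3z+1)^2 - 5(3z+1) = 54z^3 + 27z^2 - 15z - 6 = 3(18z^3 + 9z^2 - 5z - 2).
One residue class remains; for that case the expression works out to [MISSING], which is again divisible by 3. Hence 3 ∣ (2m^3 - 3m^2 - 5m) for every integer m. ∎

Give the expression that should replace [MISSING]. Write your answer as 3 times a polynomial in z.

3(18z^3 + 27z^2 + 7z - 2)

Only m ≡ 2 (mod 3) is unaccounted for. Put m = 3z+2:
2(3z+2)^3 - 3(3z+2)^2 - 5(3z+2) expands to 54z^3 + 81z^2 + 21z - 6,
and factoring out 3 leaves 3(18z^3 + 27z^2 + 7z - 2).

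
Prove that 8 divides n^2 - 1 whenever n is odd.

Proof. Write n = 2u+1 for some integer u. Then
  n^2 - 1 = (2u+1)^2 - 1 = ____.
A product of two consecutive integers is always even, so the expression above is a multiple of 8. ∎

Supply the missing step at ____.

(2u+1)^2 - 1 = 4u^2 + 4u + 1 - 1 = 4u^2 + 4u = 4u(u+1).
Since u and u+1 are consecutive, u(u+1) is even, and 4·(even) is a multiple of 8.

4u(u + 1)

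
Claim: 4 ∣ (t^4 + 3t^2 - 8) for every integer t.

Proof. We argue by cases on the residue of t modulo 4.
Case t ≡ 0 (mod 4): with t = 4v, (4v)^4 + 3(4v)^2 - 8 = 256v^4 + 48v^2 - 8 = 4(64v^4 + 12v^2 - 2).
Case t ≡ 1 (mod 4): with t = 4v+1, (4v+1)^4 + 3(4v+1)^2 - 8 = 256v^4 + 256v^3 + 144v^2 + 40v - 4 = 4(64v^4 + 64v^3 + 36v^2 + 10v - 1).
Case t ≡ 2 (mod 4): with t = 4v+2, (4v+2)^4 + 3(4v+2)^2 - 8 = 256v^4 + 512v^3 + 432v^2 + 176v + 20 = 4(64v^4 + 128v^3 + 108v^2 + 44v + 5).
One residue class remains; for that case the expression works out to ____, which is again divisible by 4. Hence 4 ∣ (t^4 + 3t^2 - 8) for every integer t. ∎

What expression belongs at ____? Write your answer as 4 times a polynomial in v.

Only t ≡ 3 (mod 4) is unaccounted for. Put t = 4v+3:
(4v+3)^4 + 3(4v+3)^2 - 8 expands to 256v^4 + 768v^3 + 912v^2 + 504v + 100,
and factoring out 4 leaves 4(64v^4 + 192v^3 + 228v^2 + 126v + 25).

4(64v^4 + 192v^3 + 228v^2 + 126v + 25)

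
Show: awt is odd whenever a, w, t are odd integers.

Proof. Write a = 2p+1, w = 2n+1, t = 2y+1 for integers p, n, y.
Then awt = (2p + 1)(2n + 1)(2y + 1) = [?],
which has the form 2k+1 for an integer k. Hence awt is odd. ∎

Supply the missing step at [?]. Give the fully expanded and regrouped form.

2(4npy + 2np + 2ny + n + 2py + p + y) + 1

(2p + 1)(2n + 1)(2y + 1) = 8npy + 4np + 4ny + 2n + 4py + 2p + 2y + 1
= 2(4npy + 2np + 2ny + n + 2py + p + y) + 1.
Since 4npy + 2np + 2ny + n + 2py + p + y is an integer, the product is of the form 2k+1 for an integer k.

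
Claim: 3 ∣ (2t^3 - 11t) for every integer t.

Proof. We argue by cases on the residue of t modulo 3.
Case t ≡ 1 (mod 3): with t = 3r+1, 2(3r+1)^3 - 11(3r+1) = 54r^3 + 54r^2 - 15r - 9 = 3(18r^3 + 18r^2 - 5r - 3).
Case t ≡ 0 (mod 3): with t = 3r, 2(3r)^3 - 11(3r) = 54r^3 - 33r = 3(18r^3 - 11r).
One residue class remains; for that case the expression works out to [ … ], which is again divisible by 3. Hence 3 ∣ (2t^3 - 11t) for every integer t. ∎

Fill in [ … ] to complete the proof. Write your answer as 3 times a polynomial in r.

The residues treated are {1, 0}, so the missing case is t ≡ 2 (mod 3); write t = 3r+2.
Then 2(3r+2)^3 - 11(3r+2) = 54r^3 + 108r^2 + 39r - 6 = 3(18r^3 + 36r^2 + 13r - 2).

3(18r^3 + 36r^2 + 13r - 2)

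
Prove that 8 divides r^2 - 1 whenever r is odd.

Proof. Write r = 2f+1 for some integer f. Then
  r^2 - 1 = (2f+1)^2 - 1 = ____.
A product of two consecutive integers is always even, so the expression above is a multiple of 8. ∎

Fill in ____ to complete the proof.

4f(f + 1)

(2f+1)^2 - 1 = 4f^2 + 4f + 1 - 1 = 4f^2 + 4f = 4f(f+1).
Since f and f+1 are consecutive, f(f+1) is even, and 4·(even) is a multiple of 8.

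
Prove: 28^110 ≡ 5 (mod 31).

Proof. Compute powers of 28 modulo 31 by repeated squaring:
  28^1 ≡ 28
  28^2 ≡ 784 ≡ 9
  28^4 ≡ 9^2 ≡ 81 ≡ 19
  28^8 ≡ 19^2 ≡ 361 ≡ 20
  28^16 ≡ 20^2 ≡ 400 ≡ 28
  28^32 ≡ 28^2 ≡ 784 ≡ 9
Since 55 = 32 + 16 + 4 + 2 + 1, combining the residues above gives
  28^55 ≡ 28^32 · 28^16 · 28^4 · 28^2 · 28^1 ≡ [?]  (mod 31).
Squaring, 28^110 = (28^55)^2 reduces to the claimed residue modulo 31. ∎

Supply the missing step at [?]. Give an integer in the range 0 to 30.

25

Multiply the listed residues: 9 · 28 · 19 · 9 · 28 = 252 → 4788 → 43092 → 1206576.
Reducing modulo 31: 1206576 = 38921·31 + 25, so 28^55 ≡ 25.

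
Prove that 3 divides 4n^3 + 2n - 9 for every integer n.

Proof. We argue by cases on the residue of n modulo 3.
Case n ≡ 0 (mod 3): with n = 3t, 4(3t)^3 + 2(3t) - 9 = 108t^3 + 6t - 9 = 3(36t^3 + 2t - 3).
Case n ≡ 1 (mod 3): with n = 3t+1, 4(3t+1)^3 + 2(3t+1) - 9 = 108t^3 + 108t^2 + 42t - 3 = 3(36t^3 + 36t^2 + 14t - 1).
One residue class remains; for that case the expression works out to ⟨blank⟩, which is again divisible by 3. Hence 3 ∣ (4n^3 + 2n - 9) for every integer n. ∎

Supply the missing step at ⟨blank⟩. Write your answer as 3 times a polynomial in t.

The residues treated are {0, 1}, so the missing case is n ≡ 2 (mod 3); write n = 3t+2.
Then 4(3t+2)^3 + 2(3t+2) - 9 = 108t^3 + 216t^2 + 150t + 27 = 3(36t^3 + 72t^2 + 50t + 9).

3(36t^3 + 72t^2 + 50t + 9)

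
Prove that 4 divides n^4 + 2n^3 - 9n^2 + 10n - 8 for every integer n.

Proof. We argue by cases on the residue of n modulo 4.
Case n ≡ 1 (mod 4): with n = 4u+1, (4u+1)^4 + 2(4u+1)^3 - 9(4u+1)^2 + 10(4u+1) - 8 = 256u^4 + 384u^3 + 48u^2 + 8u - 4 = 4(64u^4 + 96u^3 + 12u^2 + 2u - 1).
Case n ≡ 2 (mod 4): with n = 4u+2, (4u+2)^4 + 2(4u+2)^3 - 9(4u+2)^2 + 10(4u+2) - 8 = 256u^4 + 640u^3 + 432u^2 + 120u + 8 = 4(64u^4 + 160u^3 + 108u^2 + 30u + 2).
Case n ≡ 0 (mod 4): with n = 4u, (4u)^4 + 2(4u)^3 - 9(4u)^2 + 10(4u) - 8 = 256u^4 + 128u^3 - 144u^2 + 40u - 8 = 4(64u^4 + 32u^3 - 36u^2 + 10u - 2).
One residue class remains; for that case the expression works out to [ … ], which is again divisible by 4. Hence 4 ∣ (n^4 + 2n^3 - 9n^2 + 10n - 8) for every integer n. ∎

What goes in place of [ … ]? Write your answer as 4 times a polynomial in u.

4(64u^4 + 224u^3 + 252u^2 + 118u + 19)

The residues treated are {1, 2, 0}, so the missing case is n ≡ 3 (mod 4); write n = 4u+3.
Then (4u+3)^4 + 2(4u+3)^3 - 9(4u+3)^2 + 10(4u+3) - 8 = 256u^4 + 896u^3 + 1008u^2 + 472u + 76 = 4(64u^4 + 224u^3 + 252u^2 + 118u + 19).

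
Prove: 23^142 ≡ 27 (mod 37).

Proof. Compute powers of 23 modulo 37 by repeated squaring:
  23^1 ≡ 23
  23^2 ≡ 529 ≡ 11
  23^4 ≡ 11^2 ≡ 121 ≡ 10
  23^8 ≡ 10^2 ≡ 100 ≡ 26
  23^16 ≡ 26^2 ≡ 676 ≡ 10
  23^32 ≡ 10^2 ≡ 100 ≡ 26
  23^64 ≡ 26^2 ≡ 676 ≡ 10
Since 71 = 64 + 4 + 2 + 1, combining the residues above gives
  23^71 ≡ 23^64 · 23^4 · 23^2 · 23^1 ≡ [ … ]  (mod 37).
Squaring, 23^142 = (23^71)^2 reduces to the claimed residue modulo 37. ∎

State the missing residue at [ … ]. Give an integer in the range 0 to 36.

23^64 · 23^4 · 23^2 · 23^1 ≡ 10 · 10 · 11 · 23 = 25300.
25300 mod 37 = 29, so 23^71 ≡ 29 (mod 37).

29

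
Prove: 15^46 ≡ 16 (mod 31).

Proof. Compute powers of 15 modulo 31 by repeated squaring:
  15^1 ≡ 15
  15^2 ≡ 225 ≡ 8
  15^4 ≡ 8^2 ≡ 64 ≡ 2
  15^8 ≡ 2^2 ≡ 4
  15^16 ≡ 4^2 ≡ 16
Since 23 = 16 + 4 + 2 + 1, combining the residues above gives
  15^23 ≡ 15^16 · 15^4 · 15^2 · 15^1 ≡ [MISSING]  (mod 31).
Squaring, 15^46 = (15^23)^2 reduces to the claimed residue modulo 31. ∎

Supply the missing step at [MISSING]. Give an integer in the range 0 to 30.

27

Multiply the listed residues: 16 · 2 · 8 · 15 = 32 → 256 → 3840.
Reducing modulo 31: 3840 = 123·31 + 27, so 15^23 ≡ 27.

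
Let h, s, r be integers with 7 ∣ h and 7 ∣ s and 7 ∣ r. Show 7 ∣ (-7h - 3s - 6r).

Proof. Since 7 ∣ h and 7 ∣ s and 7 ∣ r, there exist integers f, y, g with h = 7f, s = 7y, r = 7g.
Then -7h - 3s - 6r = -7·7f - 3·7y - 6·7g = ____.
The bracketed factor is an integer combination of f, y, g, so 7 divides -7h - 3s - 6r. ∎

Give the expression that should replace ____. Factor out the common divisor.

7(-7f - 6g - 3y)

Pull the common 7 out of every term: -7·7f - 3·7y - 6·7g = 7(-7f - 6g - 3y).
-7f - 6g - 3y is an integer, which exhibits the divisibility.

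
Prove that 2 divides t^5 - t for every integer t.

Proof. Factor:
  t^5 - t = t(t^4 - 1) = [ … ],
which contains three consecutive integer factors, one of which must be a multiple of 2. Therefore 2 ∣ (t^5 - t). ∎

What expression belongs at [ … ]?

t^4 - 1 = (t^2 - 1)(t^2 + 1), and t^2 - 1 = (t-1)(t+1).
So t(t^4 - 1) = (t - 1)t(t + 1)(t^2 + 1).

(t - 1)t(t + 1)(t^2 + 1)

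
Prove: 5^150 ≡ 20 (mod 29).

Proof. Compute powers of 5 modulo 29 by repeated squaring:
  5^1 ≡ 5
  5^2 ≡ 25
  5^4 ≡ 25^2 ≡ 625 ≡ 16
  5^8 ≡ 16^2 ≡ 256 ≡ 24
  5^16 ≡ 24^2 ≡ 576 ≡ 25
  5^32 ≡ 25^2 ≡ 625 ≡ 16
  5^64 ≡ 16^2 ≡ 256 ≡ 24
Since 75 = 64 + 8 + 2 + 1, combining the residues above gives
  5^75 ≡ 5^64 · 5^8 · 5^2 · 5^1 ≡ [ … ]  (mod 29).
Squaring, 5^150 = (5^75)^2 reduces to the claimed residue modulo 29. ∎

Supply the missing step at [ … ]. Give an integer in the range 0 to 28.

22

Multiply the listed residues: 24 · 24 · 25 · 5 = 576 → 14400 → 72000.
Reducing modulo 29: 72000 = 2482·29 + 22, so 5^75 ≡ 22.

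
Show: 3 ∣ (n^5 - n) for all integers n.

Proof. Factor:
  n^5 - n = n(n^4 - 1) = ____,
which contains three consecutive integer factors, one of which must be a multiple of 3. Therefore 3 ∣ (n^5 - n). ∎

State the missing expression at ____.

n^4 - 1 = (n^2 - 1)(n^2 + 1), and n^2 - 1 = (n-1)(n+1).
So n(n^4 - 1) = (n - 1)n(n + 1)(n^2 + 1).

(n - 1)n(n + 1)(n^2 + 1)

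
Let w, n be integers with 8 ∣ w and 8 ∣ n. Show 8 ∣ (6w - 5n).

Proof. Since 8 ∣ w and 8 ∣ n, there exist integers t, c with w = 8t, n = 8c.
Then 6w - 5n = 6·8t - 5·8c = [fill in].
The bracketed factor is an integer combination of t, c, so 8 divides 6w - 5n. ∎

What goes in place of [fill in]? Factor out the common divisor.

Each term has a factor of 8: 6·8t - 5·8c = 8·(-5c + 6t).
Since -5c + 6t is an integer, 8 ∣ (6w - 5n).

8(-5c + 6t)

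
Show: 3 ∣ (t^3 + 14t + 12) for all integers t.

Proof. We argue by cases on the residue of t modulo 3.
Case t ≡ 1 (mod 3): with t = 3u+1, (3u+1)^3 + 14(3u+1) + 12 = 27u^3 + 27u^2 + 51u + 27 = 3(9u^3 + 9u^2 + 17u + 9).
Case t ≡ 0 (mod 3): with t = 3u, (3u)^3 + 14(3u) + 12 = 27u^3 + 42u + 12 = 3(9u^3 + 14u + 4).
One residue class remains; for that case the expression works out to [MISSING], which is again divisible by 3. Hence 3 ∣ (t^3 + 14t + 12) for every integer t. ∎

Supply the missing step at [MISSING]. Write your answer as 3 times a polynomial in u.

3(9u^3 + 18u^2 + 26u + 16)

Only t ≡ 2 (mod 3) is unaccounted for. Put t = 3u+2:
(3u+2)^3 + 14(3u+2) + 12 expands to 27u^3 + 54u^2 + 78u + 48,
and factoring out 3 leaves 3(9u^3 + 18u^2 + 26u + 16).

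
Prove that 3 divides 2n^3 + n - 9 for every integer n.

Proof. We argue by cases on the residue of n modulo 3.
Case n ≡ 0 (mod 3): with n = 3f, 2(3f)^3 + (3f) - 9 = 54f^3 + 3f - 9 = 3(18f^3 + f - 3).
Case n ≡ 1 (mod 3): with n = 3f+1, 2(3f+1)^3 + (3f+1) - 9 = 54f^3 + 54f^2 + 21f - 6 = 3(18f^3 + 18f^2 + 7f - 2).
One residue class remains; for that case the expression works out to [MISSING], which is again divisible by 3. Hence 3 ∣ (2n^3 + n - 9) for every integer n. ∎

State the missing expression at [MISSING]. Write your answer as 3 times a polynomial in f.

3(18f^3 + 36f^2 + 25f + 3)

The residues treated are {0, 1}, so the missing case is n ≡ 2 (mod 3); write n = 3f+2.
Then 2(3f+2)^3 + (3f+2) - 9 = 54f^3 + 108f^2 + 75f + 9 = 3(18f^3 + 36f^2 + 25f + 3).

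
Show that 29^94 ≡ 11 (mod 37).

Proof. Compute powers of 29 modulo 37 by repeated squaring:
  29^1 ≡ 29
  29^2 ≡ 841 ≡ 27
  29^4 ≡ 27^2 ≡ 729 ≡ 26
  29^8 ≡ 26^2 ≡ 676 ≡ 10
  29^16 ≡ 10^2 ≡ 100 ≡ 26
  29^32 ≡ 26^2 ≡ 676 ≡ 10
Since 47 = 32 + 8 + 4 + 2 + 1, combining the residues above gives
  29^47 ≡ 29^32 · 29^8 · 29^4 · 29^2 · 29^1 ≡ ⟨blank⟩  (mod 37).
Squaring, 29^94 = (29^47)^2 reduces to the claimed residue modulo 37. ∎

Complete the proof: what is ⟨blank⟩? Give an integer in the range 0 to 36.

Multiply the listed residues: 10 · 10 · 26 · 27 · 29 = 100 → 2600 → 70200 → 2035800.
Reducing modulo 37: 2035800 = 55021·37 + 23, so 29^47 ≡ 23.

23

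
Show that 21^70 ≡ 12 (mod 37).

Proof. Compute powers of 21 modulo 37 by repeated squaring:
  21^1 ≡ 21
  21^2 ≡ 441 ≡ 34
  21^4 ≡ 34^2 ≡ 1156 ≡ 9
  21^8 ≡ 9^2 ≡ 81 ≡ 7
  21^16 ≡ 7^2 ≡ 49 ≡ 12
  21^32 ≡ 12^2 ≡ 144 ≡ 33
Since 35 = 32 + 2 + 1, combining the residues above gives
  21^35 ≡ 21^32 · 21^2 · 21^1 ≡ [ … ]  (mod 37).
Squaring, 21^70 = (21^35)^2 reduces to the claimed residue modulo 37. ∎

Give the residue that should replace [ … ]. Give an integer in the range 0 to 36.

Multiply the listed residues: 33 · 34 · 21 = 1122 → 23562.
Reducing modulo 37: 23562 = 636·37 + 30, so 21^35 ≡ 30.

30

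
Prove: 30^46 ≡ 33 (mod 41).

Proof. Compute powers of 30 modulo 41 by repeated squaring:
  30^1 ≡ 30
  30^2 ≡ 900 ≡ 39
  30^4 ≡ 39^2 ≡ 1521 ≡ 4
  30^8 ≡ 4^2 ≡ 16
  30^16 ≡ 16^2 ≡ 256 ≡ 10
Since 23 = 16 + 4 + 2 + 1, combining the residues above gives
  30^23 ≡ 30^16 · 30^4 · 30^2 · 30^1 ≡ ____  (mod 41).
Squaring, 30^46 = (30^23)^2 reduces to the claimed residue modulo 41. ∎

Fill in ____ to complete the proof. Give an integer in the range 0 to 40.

19

30^16 · 30^4 · 30^2 · 30^1 ≡ 10 · 4 · 39 · 30 = 46800.
46800 mod 41 = 19, so 30^23 ≡ 19 (mod 41).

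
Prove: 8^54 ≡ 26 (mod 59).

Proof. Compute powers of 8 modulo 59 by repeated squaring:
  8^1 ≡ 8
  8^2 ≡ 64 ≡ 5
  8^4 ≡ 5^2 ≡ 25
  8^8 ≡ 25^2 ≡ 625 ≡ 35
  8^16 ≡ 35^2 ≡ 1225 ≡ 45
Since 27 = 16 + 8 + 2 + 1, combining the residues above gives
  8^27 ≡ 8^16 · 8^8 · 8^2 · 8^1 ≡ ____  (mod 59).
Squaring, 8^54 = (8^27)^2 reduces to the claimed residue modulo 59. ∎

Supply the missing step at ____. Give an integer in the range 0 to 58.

47

Multiply the listed residues: 45 · 35 · 5 · 8 = 1575 → 7875 → 63000.
Reducing modulo 59: 63000 = 1067·59 + 47, so 8^27 ≡ 47.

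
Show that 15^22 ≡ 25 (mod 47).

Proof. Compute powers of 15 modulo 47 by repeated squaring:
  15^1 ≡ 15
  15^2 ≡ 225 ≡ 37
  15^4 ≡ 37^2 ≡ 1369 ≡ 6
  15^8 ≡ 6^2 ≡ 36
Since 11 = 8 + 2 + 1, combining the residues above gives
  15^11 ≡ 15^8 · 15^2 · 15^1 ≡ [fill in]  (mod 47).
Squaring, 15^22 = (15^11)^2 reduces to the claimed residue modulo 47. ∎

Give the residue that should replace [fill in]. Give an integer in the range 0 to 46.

15^8 · 15^2 · 15^1 ≡ 36 · 37 · 15 = 19980.
19980 mod 47 = 5, so 15^11 ≡ 5 (mod 47).

5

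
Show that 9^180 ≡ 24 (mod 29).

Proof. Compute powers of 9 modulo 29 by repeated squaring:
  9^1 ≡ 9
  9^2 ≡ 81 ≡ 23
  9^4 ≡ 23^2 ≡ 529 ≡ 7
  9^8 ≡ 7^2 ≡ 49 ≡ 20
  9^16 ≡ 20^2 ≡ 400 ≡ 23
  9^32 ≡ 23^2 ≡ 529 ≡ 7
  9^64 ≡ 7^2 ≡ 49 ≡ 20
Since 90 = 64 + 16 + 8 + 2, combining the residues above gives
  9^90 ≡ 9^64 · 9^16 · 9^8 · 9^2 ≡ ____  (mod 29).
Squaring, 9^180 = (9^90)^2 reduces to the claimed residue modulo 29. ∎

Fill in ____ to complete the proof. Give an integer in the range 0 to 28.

9^64 · 9^16 · 9^8 · 9^2 ≡ 20 · 23 · 20 · 23 = 211600.
211600 mod 29 = 16, so 9^90 ≡ 16 (mod 29).

16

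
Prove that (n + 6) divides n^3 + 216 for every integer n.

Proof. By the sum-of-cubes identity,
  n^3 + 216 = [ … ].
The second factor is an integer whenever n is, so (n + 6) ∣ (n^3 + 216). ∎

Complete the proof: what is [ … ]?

Polynomial division of n^3 + 216 by n + 6 leaves remainder 0 and quotient n^2 - 6n + 36.
Hence n^3 + 216 = (n + 6)(n^2 - 6n + 36).

(n + 6)(n^2 - 6n + 36)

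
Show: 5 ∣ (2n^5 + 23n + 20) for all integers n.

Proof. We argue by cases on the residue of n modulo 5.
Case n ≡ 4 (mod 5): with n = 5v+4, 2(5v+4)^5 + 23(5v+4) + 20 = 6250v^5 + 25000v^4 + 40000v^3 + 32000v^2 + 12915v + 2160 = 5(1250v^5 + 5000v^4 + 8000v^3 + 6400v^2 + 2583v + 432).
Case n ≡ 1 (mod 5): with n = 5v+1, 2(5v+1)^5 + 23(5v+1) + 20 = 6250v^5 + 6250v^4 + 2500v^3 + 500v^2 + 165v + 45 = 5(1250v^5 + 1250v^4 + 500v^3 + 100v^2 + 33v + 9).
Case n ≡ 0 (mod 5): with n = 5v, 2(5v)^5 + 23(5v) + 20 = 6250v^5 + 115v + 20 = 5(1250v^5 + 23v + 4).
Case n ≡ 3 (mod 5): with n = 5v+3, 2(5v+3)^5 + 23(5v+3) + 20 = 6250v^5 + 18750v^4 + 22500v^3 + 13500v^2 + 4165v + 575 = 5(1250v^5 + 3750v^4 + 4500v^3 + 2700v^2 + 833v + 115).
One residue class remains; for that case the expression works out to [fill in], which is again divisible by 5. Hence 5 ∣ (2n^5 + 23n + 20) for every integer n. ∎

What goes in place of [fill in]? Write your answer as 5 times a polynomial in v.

Only n ≡ 2 (mod 5) is unaccounted for. Put n = 5v+2:
2(5v+2)^5 + 23(5v+2) + 20 expands to 6250v^5 + 12500v^4 + 10000v^3 + 4000v^2 + 915v + 130,
and factoring out 5 leaves 5(1250v^5 + 2500v^4 + 2000v^3 + 800v^2 + 183v + 26).

5(1250v^5 + 2500v^4 + 2000v^3 + 800v^2 + 183v + 26)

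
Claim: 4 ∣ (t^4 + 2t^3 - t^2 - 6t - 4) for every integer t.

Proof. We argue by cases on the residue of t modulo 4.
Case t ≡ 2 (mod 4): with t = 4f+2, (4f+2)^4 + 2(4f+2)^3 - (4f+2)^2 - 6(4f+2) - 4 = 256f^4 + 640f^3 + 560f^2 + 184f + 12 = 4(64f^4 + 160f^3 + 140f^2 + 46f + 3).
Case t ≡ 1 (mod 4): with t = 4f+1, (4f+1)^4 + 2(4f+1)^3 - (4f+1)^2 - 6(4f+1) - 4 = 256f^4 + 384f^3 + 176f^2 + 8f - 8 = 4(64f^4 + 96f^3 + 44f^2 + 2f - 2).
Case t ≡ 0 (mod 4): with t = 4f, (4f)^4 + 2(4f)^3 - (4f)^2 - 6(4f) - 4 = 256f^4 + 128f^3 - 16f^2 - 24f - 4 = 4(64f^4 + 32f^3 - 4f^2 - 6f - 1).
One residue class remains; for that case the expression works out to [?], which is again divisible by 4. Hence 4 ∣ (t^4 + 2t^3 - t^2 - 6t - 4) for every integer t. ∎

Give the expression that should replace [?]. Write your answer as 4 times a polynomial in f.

The residues treated are {2, 1, 0}, so the missing case is t ≡ 3 (mod 4); write t = 4f+3.
Then (4f+3)^4 + 2(4f+3)^3 - (4f+3)^2 - 6(4f+3) - 4 = 256f^4 + 896f^3 + 1136f^2 + 600f + 104 = 4(64f^4 + 224f^3 + 284f^2 + 150f + 26).

4(64f^4 + 224f^3 + 284f^2 + 150f + 26)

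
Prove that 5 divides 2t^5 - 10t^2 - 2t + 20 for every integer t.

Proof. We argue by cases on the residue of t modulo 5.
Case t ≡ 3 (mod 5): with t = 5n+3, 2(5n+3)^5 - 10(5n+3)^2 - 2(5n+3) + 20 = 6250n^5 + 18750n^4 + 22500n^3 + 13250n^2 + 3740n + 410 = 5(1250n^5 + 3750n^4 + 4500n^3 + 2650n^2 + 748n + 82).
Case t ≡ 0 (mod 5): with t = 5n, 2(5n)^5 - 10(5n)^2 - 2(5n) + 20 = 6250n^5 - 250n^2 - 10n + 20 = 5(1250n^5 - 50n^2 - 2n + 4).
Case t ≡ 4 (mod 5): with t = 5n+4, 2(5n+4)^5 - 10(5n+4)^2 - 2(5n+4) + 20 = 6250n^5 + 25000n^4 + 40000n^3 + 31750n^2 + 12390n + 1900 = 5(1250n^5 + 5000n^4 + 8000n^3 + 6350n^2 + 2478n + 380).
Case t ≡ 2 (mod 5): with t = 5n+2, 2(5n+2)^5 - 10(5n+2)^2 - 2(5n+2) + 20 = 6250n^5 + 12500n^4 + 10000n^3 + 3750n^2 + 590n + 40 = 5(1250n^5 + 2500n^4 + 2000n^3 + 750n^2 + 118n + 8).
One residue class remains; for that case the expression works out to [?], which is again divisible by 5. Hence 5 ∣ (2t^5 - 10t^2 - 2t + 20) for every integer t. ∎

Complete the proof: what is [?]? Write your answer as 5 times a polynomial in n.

5(1250n^5 + 1250n^4 + 500n^3 + 50n^2 - 12n + 2)

The residues treated are {3, 0, 4, 2}, so the missing case is t ≡ 1 (mod 5); write t = 5n+1.
Then 2(5n+1)^5 - 10(5n+1)^2 - 2(5n+1) + 20 = 6250n^5 + 6250n^4 + 2500n^3 + 250n^2 - 60n + 10 = 5(1250n^5 + 1250n^4 + 500n^3 + 50n^2 - 12n + 2).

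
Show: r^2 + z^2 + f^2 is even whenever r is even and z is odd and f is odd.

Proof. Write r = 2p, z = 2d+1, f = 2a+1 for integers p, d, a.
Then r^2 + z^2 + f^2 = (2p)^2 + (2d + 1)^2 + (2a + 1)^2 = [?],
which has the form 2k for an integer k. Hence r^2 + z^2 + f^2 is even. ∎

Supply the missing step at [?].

2(2a^2 + 2a + 2d^2 + 2d + 2p^2 + 1)

Expanding: (2p)^2 + (2d + 1)^2 + (2a + 1)^2 = 4a^2 + 4a + 4d^2 + 4d + 4p^2 + 2.
Every term is even; pulling out the factor of 2 gives 2(2a^2 + 2a + 2d^2 + 2d + 2p^2 + 1).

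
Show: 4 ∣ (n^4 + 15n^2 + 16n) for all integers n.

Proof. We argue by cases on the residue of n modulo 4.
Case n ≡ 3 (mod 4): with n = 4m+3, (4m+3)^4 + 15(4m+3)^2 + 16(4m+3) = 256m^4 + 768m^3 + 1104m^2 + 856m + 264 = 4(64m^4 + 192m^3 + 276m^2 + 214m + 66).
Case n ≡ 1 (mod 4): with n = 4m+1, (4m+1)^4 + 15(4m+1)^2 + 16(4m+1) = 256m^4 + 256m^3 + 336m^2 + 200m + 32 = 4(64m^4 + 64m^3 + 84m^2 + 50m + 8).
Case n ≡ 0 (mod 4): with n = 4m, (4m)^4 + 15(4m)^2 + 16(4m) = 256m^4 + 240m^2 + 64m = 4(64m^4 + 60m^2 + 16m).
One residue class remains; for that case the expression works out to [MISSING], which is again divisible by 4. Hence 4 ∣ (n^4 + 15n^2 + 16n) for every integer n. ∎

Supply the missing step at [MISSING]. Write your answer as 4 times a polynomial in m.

Only n ≡ 2 (mod 4) is unaccounted for. Put n = 4m+2:
(4m+2)^4 + 15(4m+2)^2 + 16(4m+2) expands to 256m^4 + 512m^3 + 624m^2 + 432m + 108,
and factoring out 4 leaves 4(64m^4 + 128m^3 + 156m^2 + 108m + 27).

4(64m^4 + 128m^3 + 156m^2 + 108m + 27)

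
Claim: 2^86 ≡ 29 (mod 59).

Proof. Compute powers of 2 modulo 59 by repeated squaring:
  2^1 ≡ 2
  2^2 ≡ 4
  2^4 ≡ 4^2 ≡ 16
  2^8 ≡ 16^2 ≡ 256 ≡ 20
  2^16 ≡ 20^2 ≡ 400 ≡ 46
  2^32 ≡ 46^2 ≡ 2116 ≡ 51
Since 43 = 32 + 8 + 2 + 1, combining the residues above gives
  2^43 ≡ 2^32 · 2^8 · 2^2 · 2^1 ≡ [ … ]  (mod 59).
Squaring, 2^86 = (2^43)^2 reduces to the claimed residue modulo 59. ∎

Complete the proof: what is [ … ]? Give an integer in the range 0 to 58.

2^32 · 2^8 · 2^2 · 2^1 ≡ 51 · 20 · 4 · 2 = 8160.
8160 mod 59 = 18, so 2^43 ≡ 18 (mod 59).

18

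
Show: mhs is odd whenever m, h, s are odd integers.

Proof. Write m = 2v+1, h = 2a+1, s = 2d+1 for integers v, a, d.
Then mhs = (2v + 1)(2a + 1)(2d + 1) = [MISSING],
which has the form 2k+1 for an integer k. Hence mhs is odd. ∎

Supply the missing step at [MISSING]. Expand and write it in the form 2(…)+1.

(2v + 1)(2a + 1)(2d + 1) = 8adv + 4ad + 4av + 2a + 4dv + 2d + 2v + 1
= 2(4adv + 2ad + 2av + a + 2dv + d + v) + 1.
Since 4adv + 2ad + 2av + a + 2dv + d + v is an integer, the product is of the form 2k+1 for an integer k.

2(4adv + 2ad + 2av + a + 2dv + d + v) + 1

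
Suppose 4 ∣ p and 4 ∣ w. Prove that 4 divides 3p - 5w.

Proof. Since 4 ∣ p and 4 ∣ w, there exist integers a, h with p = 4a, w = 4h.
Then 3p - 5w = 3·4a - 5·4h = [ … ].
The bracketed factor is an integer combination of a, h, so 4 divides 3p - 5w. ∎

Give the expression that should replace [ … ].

4(3a - 5h)

Each term has a factor of 4: 3·4a - 5·4h = 4·(3a - 5h).
Since 3a - 5h is an integer, 4 ∣ (3p - 5w).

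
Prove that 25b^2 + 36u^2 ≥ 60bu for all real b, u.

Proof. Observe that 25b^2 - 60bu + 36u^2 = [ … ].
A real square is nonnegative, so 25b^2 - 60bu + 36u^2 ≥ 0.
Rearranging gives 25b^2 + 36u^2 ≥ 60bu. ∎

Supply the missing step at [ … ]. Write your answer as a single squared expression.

25b^2 - 60bu + 36u^2 is a perfect-square trinomial: the outer terms are (5b)^2 and (6u)^2, and the cross term is -2·5b·6u.
So 25b^2 - 60bu + 36u^2 = (5b - 6u)^2 ≥ 0.

(5b - 6u)^2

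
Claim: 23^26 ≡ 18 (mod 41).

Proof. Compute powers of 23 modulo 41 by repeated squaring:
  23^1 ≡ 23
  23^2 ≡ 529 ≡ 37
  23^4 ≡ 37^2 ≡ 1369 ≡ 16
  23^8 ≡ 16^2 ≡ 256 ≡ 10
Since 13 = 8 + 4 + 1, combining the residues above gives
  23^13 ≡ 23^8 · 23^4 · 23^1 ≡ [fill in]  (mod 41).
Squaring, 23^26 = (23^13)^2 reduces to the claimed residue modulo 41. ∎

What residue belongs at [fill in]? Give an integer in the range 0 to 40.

31

23^8 · 23^4 · 23^1 ≡ 10 · 16 · 23 = 3680.
3680 mod 41 = 31, so 23^13 ≡ 31 (mod 41).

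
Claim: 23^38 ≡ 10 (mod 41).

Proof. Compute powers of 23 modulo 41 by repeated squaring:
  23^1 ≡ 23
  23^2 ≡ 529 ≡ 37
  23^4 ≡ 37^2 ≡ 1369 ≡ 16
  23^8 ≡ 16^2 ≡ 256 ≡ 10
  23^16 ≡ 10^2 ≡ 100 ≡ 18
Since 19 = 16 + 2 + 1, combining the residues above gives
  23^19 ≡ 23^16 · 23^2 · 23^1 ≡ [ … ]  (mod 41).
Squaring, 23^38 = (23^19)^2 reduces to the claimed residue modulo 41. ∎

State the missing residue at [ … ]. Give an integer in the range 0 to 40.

Multiply the listed residues: 18 · 37 · 23 = 666 → 15318.
Reducing modulo 41: 15318 = 373·41 + 25, so 23^19 ≡ 25.

25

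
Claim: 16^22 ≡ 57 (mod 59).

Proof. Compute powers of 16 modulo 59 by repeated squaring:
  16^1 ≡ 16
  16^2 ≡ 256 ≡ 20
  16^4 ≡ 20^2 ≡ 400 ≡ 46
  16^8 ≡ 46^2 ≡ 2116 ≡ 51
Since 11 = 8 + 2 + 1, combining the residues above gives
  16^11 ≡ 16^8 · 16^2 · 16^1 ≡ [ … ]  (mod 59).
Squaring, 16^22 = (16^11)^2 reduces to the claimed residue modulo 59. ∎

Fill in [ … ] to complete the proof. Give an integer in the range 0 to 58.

16^8 · 16^2 · 16^1 ≡ 51 · 20 · 16 = 16320.
16320 mod 59 = 36, so 16^11 ≡ 36 (mod 59).

36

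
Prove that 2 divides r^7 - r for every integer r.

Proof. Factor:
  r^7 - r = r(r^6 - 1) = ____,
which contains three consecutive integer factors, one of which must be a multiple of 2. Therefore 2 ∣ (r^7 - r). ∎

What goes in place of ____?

r^6 - 1 = (r^2 - 1)(r^4 + r^2 + 1), and r^2 - 1 = (r-1)(r+1).
So r(r^6 - 1) = (r - 1)r(r + 1)(r^4 + r^2 + 1).

(r - 1)r(r + 1)(r^4 + r^2 + 1)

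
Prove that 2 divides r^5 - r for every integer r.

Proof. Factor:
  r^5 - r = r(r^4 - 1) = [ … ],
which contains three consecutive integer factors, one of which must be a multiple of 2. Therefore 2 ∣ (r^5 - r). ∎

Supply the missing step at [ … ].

r^4 - 1 = (r^2 - 1)(r^2 + 1), and r^2 - 1 = (r-1)(r+1).
So r(r^4 - 1) = (r - 1)r(r + 1)(r^2 + 1).

(r - 1)r(r + 1)(r^2 + 1)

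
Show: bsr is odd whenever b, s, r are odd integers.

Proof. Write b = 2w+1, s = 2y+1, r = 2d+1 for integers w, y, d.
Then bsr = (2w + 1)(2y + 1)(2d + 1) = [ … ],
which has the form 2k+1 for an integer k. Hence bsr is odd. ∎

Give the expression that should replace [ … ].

2(4dwy + 2dw + 2dy + d + 2wy + w + y) + 1

Expanding: (2w + 1)(2y + 1)(2d + 1) = 8dwy + 4dw + 4dy + 2d + 4wy + 2w + 2y + 1.
Every term except the constant is even, so this is 2(4dwy + 2dw + 2dy + d + 2wy + w + y) + 1,
and 4dwy + 2dw + 2dy + d + 2wy + w + y ∈ ℤ gives the required form.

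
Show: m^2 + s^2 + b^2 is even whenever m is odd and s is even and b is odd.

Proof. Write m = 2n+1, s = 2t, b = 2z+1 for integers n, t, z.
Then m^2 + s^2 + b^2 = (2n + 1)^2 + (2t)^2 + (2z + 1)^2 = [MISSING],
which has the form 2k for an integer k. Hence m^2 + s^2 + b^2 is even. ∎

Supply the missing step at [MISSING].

2(2n^2 + 2n + 2t^2 + 2z^2 + 2z + 1)

Expanding: (2n + 1)^2 + (2t)^2 + (2z + 1)^2 = 4n^2 + 4n + 4t^2 + 4z^2 + 4z + 2.
Every term is even; pulling out the factor of 2 gives 2(2n^2 + 2n + 2t^2 + 2z^2 + 2z + 1).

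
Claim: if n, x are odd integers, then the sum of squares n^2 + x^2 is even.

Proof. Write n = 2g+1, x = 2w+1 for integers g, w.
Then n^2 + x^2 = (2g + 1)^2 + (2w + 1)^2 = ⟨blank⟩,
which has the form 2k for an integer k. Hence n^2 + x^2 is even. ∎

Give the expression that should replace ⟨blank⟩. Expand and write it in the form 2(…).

(2g + 1)^2 + (2w + 1)^2 = 4g^2 + 4g + 4w^2 + 4w + 2
= 2(2g^2 + 2g + 2w^2 + 2w + 1).
Since 2g^2 + 2g + 2w^2 + 2w + 1 is an integer, the sum of squares is of the form 2k for an integer k.

2(2g^2 + 2g + 2w^2 + 2w + 1)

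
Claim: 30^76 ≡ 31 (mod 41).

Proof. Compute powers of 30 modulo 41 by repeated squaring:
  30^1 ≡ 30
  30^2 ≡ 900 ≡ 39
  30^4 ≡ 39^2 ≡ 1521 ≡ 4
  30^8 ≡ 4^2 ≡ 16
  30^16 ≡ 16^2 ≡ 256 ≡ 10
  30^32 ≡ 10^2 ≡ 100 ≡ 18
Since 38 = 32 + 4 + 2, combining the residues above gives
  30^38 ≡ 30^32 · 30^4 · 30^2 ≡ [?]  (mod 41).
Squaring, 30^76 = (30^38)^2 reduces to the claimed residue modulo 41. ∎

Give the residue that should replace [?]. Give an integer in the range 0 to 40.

20

Multiply the listed residues: 18 · 4 · 39 = 72 → 2808.
Reducing modulo 41: 2808 = 68·41 + 20, so 30^38 ≡ 20.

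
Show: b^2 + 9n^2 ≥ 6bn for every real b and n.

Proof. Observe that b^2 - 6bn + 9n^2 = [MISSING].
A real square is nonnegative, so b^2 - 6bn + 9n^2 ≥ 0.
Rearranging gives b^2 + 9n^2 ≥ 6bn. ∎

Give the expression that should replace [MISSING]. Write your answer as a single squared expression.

(b - 3n)^2

b^2 - 6bn + 9n^2 is a perfect-square trinomial: the outer terms are (b)^2 and (3n)^2, and the cross term is -2·b·3n.
So b^2 - 6bn + 9n^2 = (b - 3n)^2 ≥ 0.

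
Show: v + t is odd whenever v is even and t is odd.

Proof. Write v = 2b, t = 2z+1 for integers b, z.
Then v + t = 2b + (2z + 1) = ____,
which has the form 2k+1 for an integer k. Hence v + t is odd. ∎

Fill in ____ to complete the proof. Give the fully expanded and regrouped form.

2b + (2z + 1) = 2b + 2z + 1
= 2(b + z) + 1.
Since b + z is an integer, the sum is of the form 2k+1 for an integer k.

2(b + z) + 1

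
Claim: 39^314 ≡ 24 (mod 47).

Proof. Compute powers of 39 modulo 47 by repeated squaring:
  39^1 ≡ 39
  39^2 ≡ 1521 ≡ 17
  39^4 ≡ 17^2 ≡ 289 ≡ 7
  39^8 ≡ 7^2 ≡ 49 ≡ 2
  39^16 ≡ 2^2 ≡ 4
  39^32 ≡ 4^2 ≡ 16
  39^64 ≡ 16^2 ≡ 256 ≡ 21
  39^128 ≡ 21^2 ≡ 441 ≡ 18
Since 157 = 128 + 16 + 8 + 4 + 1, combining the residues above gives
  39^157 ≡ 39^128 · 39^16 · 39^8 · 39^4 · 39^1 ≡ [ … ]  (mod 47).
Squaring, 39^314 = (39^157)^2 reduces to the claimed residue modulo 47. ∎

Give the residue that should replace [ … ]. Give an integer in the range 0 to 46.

39^128 · 39^16 · 39^8 · 39^4 · 39^1 ≡ 18 · 4 · 2 · 7 · 39 = 39312.
39312 mod 47 = 20, so 39^157 ≡ 20 (mod 47).

20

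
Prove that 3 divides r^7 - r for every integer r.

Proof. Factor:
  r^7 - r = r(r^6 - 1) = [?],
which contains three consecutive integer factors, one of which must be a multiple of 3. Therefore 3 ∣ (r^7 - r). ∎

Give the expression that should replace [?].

r^6 - 1 = (r^2 - 1)(r^4 + r^2 + 1), and r^2 - 1 = (r-1)(r+1).
So r(r^6 - 1) = (r - 1)r(r + 1)(r^4 + r^2 + 1).

(r - 1)r(r + 1)(r^4 + r^2 + 1)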